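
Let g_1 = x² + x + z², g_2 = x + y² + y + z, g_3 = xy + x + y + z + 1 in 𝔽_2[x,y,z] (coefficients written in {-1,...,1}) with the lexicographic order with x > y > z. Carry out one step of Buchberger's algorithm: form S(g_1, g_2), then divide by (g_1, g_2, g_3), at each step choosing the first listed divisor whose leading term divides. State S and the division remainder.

S(g_1, g_2) = xy² + xy + xz + x + z²; remainder on division = y⁴ + y + z.

lcm(LM(g_1), LM(g_2)) = x².
S = (lcm/LT(g_1))·g_1 − (lcm/LT(g_2))·g_2 = xy² + xy + xz + x + z².
Reduce S modulo (g_1, g_2, g_3) in that order:
  leading term xy²: subtract (y²)·g_2 from xy² + xy + xz + x + z² → xy + xz + x + y⁴ + y³ + y²z + z²
  leading term xy: subtract (y)·g_2 from xy + xz + x + y⁴ + y³ + y²z + z² → xz + x + y⁴ + y²z + y² + yz + z²
  leading term xz: subtract (z)·g_2 from xz + x + y⁴ + y²z + y² + yz + z² → x + y⁴ + y²
  leading term x: subtract (1)·g_2 from x + y⁴ + y² → y⁴ + y + z
  leading term y⁴: no divisor's leading term divides it; move y⁴ to the remainder.
  leading term y: no divisor's leading term divides it; move y to the remainder.
  leading term z: no divisor's leading term divides it; move z to the remainder.
The remainder y⁴ + y + z is nonzero, so it would be added as the next basis element.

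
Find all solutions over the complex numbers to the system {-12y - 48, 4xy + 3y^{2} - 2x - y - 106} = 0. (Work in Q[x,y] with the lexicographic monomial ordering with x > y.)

Compute a lex Gröbner basis by Buchberger's algorithm.
f_1 = -12y - 48, LT = y.
f_2 = 4xy - 2x + 3y^{2} - y - 106, LT = xy.

S(f_1,f_2): lcm = xy. S = \tfrac{9}{2}x - \tfrac{3}{4}y^{2} + \tfrac{1}{4}y + \tfrac{53}{2}.
  leading term x: no divisor's leading term divides it; move \tfrac{9}{2}x to the remainder.
  leading term y^{2}: subtract (\tfrac{1}{16}y)·f_1 from -\tfrac{3}{4}y^{2} + \tfrac{1}{4}y + \tfrac{53}{2} → \tfrac{13}{4}y + \tfrac{53}{2}
  leading term y: subtract (-\tfrac{13}{48})·f_1 from \tfrac{13}{4}y + \tfrac{53}{2} → \tfrac{27}{2}
  leading term 1: no divisor's leading term divides it; move \tfrac{27}{2} to the remainder.
  remainder \tfrac{9}{2}x + \tfrac{27}{2} ≠ 0; add h_3 = \tfrac{9}{2}x + \tfrac{27}{2} to the basis.

S(f_1,h_3): leading monomials are coprime, so the S-polynomial reduces to 0 (Buchberger's first criterion).
S(f_2,h_3): lcm = xy. S = -\tfrac{1}{2}x + \tfrac{3}{4}y^{2} - \tfrac{13}{4}y - \tfrac{53}{2}.
  leading term x: subtract (-\tfrac{1}{9})·h_3 from -\tfrac{1}{2}x + \tfrac{3}{4}y^{2} - \tfrac{13}{4}y - \tfrac{53}{2} → \tfrac{3}{4}y^{2} - \tfrac{13}{4}y - 25
  leading term y^{2}: subtract (-\tfrac{1}{16}y)·f_1 from \tfrac{3}{4}y^{2} - \tfrac{13}{4}y - 25 → -\tfrac{25}{4}y - 25
  leading term y: subtract (\tfrac{25}{48})·f_1 from -\tfrac{25}{4}y - 25 → 0
  remainder 0.

Every S-polynomial of the final basis reduces to 0, so we have a Gröbner basis.
Inter-reduce: drop elements whose leading term is divisible by another's, tail-reduce, and make monic.
Reduced Gröbner basis: {x + 3, y + 4}.

Since the basis is lex-ordered, y + 4 is univariate in y. Its roots are {-4}. Back-substituting each root into the other basis elements fixes the other coordinates.
  y = -4: the earlier basis element becomes x + 3 = 0, giving x = -3 — point (-3, -4).
Each listed point satisfies every original equation (direct substitution).

{(-3, -4)}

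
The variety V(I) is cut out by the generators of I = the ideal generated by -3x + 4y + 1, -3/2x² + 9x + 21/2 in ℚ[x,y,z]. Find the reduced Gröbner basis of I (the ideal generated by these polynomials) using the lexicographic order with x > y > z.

G = {x - 4/3y - ⅓, y² - 4y - 5}

This is the nonlinear analogue of row-reducing a linear system.

f_1 = -3x + 4y + 1, LT = x.
f_2 = -3/2x² + 9x + 21/2, LT = x².

S(f_1,f_2): lcm = x². S = -4/3xy + 17/3x + 7.
  leading term xy: subtract (4/9y)·f_1 from -4/3xy + 17/3x + 7 → 17/3x - 16/9y² - 4/9y + 7
  leading term x: subtract (-17/9)·f_1 from 17/3x - 16/9y² - 4/9y + 7 → -16/9y² + 64/9y + 80/9
  leading term y²: no divisor's leading term divides it; move -16/9y² to the remainder.
  leading term y: no divisor's leading term divides it; move 64/9y to the remainder.
  leading term 1: no divisor's leading term divides it; move 80/9 to the remainder.
  remainder -16/9y² + 64/9y + 80/9 ≠ 0; add g_3 = -16/9y² + 64/9y + 80/9 to the basis.

The other S-polynomials (S(f_1,g_3), S(f_2,g_3)) all reduce to 0 modulo the current basis, so we have a Gröbner basis.
Inter-reduce: drop elements whose leading term is divisible by another's, tail-reduce, and make monic.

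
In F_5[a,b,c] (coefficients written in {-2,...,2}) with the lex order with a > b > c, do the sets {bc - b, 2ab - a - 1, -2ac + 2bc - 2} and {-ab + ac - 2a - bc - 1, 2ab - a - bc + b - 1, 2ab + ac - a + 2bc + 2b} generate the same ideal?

Two ideals are equal iff their reduced Gröbner bases coincide (the reduced basis is unique for a fixed ordering).
Buchberger on the first generating set:
f_1 = bc - b, LT = bc.
f_2 = 2ab - a - 1, LT = ab.
f_3 = -2ac + 2bc - 2, LT = ac.

S(f_1,f_2): lcm = abc. S = -ab - 2ac - 2c.
  leading term ab: subtract (2)·f_2 from -ab - 2ac - 2c → -2ac + 2a - 2c + 2
  leading term ac: subtract (1)·f_3 from -2ac + 2a - 2c + 2 → 2a - 2bc - 2c - 1
  leading term a: no divisor's leading term divides it; move 2a to the remainder.
  leading term bc: subtract (-2)·f_1 from -2bc - 2c - 1 → -2b - 2c - 1
  leading term b: no divisor's leading term divides it; move -2b to the remainder.
  leading term c: no divisor's leading term divides it; move -2c to the remainder.
  leading term 1: no divisor's leading term divides it; move -1 to the remainder.
  remainder 2a - 2b - 2c - 1 ≠ 0; add g_4 = 2a - 2b - 2c - 1 to the basis.

S(f_1,f_3): lcm = abc. S = -ab + b^2c - b.
  leading term ab: subtract (2)·f_2 from -ab + b^2c - b → 2a + b^2c - b + 2
  leading term a: subtract (1)·g_4 from 2a + b^2c - b + 2 → b^2c + b + 2c - 2
  leading term b^2c: subtract (b)·f_1 from b^2c + b + 2c - 2 → b^2 + b + 2c - 2
  leading term b^2: no divisor's leading term divides it; move b^2 to the remainder.
  leading term b: no divisor's leading term divides it; move b to the remainder.
  leading term c: no divisor's leading term divides it; move 2c to the remainder.
  leading term 1: no divisor's leading term divides it; move -2 to the remainder.
  remainder b^2 + b + 2c - 2 ≠ 0; add g_5 = b^2 + b + 2c - 2 to the basis.

S(f_3,g_4): lcm = ac. S = c^2 - 2c + 1.
  leading term c^2: no divisor's leading term divides it; move c^2 to the remainder.
  leading term c: no divisor's leading term divides it; move -2c to the remainder.
  leading term 1: no divisor's leading term divides it; move 1 to the remainder.
  remainder c^2 - 2c + 1 ≠ 0; add g_6 = c^2 - 2c + 1 to the basis.

The other S-polynomials (S(f_2,f_3), S(f_1,g_4), S(f_2,g_4), S(f_1,g_5), S(f_2,g_5), S(f_3,g_5), S(g_4,g_5), S(f_1,g_6), S(f_2,g_6), S(f_3,g_6), S(g_4,g_6), S(g_5,g_6)) all reduce to 0 modulo the current basis, so we have a Gröbner basis.
Inter-reduce: drop elements whose leading term is divisible by another's, tail-reduce, and make monic.
Reduced Gröbner basis: {a - b - c + 2, b^2 + b + 2c - 2, bc - b, c^2 - 2c + 1}.

Buchberger on the second generating set:
h_1 = -ab + ac - 2a - bc - 1, LT = ab.
h_2 = 2ab - a - bc + b - 1, LT = ab.
h_3 = 2ab + ac - a + 2bc + 2b, LT = ab.

S(h_1,h_2): lcm = ab. S = -ac - bc + 2b - 1.
  leading term ac: no divisor's leading term divides it; move -ac to the remainder.
  leading term bc: no divisor's leading term divides it; move -bc to the remainder.
  leading term b: no divisor's leading term divides it; move 2b to the remainder.
  leading term 1: no divisor's leading term divides it; move -1 to the remainder.
  remainder -ac - bc + 2b - 1 ≠ 0; add k_4 = -ac - bc + 2b - 1 to the basis.

S(h_1,h_3): lcm = ab. S = ac - b + 1.
  leading term ac: subtract (-1)·k_4 from ac - b + 1 → -bc + b
  leading term bc: no divisor's leading term divides it; move -bc to the remainder.
  leading term b: no divisor's leading term divides it; move b to the remainder.
  remainder -bc + b ≠ 0; add k_5 = -bc + b to the basis.

S(h_1,k_4): lcm = abc. S = -ac^2 + 2ac - b^2c + 2b^2 + bc^2 - b + c.
  leading term ac^2: subtract (c)·k_4 from -ac^2 + 2ac - b^2c + 2b^2 + bc^2 - b + c → 2ac - b^2c + 2b^2 + 2bc^2 - 2bc - b + 2c
  leading term ac: subtract (-2)·k_4 from 2ac - b^2c + 2b^2 + 2bc^2 - 2bc - b + 2c → -b^2c + 2b^2 + 2bc^2 + bc - 2b + 2c - 2
  leading term b^2c: subtract (b)·k_5 from -b^2c + 2b^2 + 2bc^2 + bc - 2b + 2c - 2 → b^2 + 2bc^2 + bc - 2b + 2c - 2
  leading term b^2: no divisor's leading term divides it; move b^2 to the remainder.
  leading term bc^2: subtract (-2c)·k_5 from 2bc^2 + bc - 2b + 2c - 2 → -2bc - 2b + 2c - 2
  leading term bc: subtract (2)·k_5 from -2bc - 2b + 2c - 2 → b + 2c - 2
  leading term b: no divisor's leading term divides it; move b to the remainder.
  leading term c: no divisor's leading term divides it; move 2c to the remainder.
  leading term 1: no divisor's leading term divides it; move -2 to the remainder.
  remainder b^2 + b + 2c - 2 ≠ 0; add k_6 = b^2 + b + 2c - 2 to the basis.

S(h_1,k_5): lcm = abc. S = ab - ac^2 + 2ac + bc^2 + c.
  leading term ab: subtract (-1)·h_1 from ab - ac^2 + 2ac + bc^2 + c → -ac^2 - 2ac - 2a + bc^2 - bc + c - 1
  leading term ac^2: subtract (c)·k_4 from -ac^2 - 2ac - 2a + bc^2 - bc + c - 1 → -2ac - 2a + 2bc^2 + 2bc + 2c - 1
  leading term ac: subtract (2)·k_4 from -2ac - 2a + 2bc^2 + 2bc + 2c - 1 → -2a + 2bc^2 - bc + b + 2c + 1
  leading term a: no divisor's leading term divides it; move -2a to the remainder.
  leading term bc^2: subtract (-2c)·k_5 from 2bc^2 - bc + b + 2c + 1 → bc + b + 2c + 1
  leading term bc: subtract (-1)·k_5 from bc + b + 2c + 1 → 2b + 2c + 1
  leading term b: no divisor's leading term divides it; move 2b to the remainder.
  leading term c: no divisor's leading term divides it; move 2c to the remainder.
  leading term 1: no divisor's leading term divides it; move 1 to the remainder.
  remainder -2a + 2b + 2c + 1 ≠ 0; add k_7 = -2a + 2b + 2c + 1 to the basis.

S(k_5,k_6): lcm = b^2c. S = -b^2 - bc - 2c^2 + 2c.
  leading term b^2: subtract (-1)·k_6 from -b^2 - bc - 2c^2 + 2c → -bc + b - 2c^2 - c - 2
  leading term bc: subtract (1)·k_5 from -bc + b - 2c^2 - c - 2 → -2c^2 - c - 2
  leading term c^2: no divisor's leading term divides it; move -2c^2 to the remainder.
  leading term c: no divisor's leading term divides it; move -c to the remainder.
  leading term 1: no divisor's leading term divides it; move -2 to the remainder.
  remainder -2c^2 - c - 2 ≠ 0; add k_8 = -2c^2 - c - 2 to the basis.

The other S-polynomials (S(h_2,h_3), S(h_2,k_4), S(h_3,k_4), S(h_2,k_5), S(h_3,k_5), S(k_4,k_5), S(h_1,k_6), S(h_2,k_6), S(h_3,k_6), S(k_4,k_6), S(h_1,k_7), S(h_2,k_7), S(h_3,k_7), S(k_4,k_7), S(k_5,k_7), S(k_6,k_7), S(h_1,k_8), S(h_2,k_8), S(h_3,k_8), S(k_4,k_8), S(k_5,k_8), S(k_6,k_8), S(k_7,k_8)) all reduce to 0 modulo the current basis, so we have a Gröbner basis.
Inter-reduce: drop elements whose leading term is divisible by another's, tail-reduce, and make monic.
Reduced Gröbner basis: {a - b - c + 2, b^2 + b + 2c - 2, bc - b, c^2 - 2c + 1}.

Same reduced basis, so the two generating sets span the same ideal.

Yes, the ideals are equal.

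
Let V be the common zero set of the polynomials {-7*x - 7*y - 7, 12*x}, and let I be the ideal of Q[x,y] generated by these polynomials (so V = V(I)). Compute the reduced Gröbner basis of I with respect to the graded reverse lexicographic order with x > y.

f_1 = -7*x - 7*y - 7, LT = x.
f_2 = 12*x, LT = x.

S(f_1,f_2): lcm = x. S = y + 1.
  leading term y: no divisor's leading term divides it; move y to the remainder.
  leading term 1: no divisor's leading term divides it; move 1 to the remainder.
  remainder y + 1 ≠ 0; add g_3 = y + 1 to the basis.

The other S-polynomials (S(f_1,g_3), S(f_2,g_3)) all reduce to 0 modulo the current basis, so we have a Gröbner basis.
Inter-reduce: drop elements whose leading term is divisible by another's, tail-reduce, and make monic.

G = {x, y + 1}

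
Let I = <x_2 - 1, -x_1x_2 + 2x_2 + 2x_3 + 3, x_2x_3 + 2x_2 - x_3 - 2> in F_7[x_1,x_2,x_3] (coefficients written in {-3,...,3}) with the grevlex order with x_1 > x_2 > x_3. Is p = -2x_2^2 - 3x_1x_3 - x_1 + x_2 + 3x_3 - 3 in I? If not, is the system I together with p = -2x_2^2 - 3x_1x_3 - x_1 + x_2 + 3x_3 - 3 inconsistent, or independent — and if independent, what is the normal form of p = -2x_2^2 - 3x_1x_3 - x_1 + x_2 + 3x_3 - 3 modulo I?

First compute the reduced Gröbner basis of I by Buchberger's algorithm.
f_1 = x_2 - 1, LT = x_2.
f_2 = -x_1x_2 + 2x_2 + 2x_3 + 3, LT = x_1x_2.
f_3 = x_2x_3 + 2x_2 - x_3 - 2, LT = x_2x_3.

S(f_1,f_2): lcm = x_1x_2. S = -x_1 + 2x_2 + 2x_3 + 3.
  leading term x_1: no divisor's leading term divides it; move -x_1 to the remainder.
  leading term x_2: subtract (2)·f_1 from 2x_2 + 2x_3 + 3 → 2x_3 - 2
  leading term x_3: no divisor's leading term divides it; move 2x_3 to the remainder.
  leading term 1: no divisor's leading term divides it; move -2 to the remainder.
  remainder -x_1 + 2x_3 - 2 ≠ 0; add h_4 = -x_1 + 2x_3 - 2 to the basis.

The other S-polynomials (S(f_1,f_3), S(f_2,f_3), S(f_1,h_4), S(f_2,h_4), S(f_3,h_4)) all reduce to 0 modulo the current basis, so we have a Gröbner basis.
Inter-reduce: drop elements whose leading term is divisible by another's, tail-reduce, and make monic.
Reduced Gröbner basis: {x_1 - 2x_3 + 2, x_2 - 1}.
Label its elements g_1 = x_1 - 2x_3 + 2, g_2 = x_2 - 1.

Reduce p = -2x_2^2 - 3x_1x_3 - x_1 + x_2 + 3x_3 - 3 modulo G:
  leading term x_2^2: subtract (-2x_2)·g_2 from -2x_2^2 - 3x_1x_3 - x_1 + x_2 + 3x_3 - 3 → -3x_1x_3 - x_1 - x_2 + 3x_3 - 3
  leading term x_1x_3: subtract (-3x_3)·g_1 from -3x_1x_3 - x_1 - x_2 + 3x_3 - 3 → x_3^2 - x_1 - x_2 + 2x_3 - 3
  leading term x_3^2: no divisor's leading term divides it; move x_3^2 to the remainder.
  leading term x_1: subtract (-1)·g_1 from -x_1 - x_2 + 2x_3 - 3 → -x_2 - 1
  leading term x_2: subtract (-1)·g_2 from -x_2 - 1 → -2
  leading term 1: no divisor's leading term divides it; move -2 to the remainder.
  normal form = x_3^2 - 2.
The normal form is nonzero, so p ∉ I. Since p minus its normal form lies in I, I + (p) = I + (r) where r = x_3^2 - 2; decide whether this ideal is the whole ring.
Run Buchberger on G together with r (pairs among the g_i already reduce to 0 since G is a Gröbner basis):
g_1 = x_1 - 2x_3 + 2, LT = x_1.
g_2 = x_2 - 1, LT = x_2.
r = x_3^2 - 2, LT = x_3^2.

The S-polynomials (S(g_1,g_2), S(g_1,r), S(g_2,r)) all reduce to 0 modulo the current basis, so we have a Gröbner basis.
Inter-reduce: drop elements whose leading term is divisible by another's, tail-reduce, and make monic.
Reduced Gröbner basis: {x_3^2 - 2, x_1 - 2x_3 + 2, x_2 - 1}.
The reduced Gröbner basis of I + (p) is {x_3^2 - 2, x_1 - 2x_3 + 2, x_2 - 1} ≠ {1}, a proper ideal, so the enlarged system stays consistent: p is independent of I, with normal form x_3^2 - 2.

Ideal membership is decidable via reduction modulo a Gröbner basis.

-2x_2^2 - 3x_1x_3 - x_1 + x_2 + 3x_3 - 3 is independent of I; its normal form modulo I is x_3^2 - 2.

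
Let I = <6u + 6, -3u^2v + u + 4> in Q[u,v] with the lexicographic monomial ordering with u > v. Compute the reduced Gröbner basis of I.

G = {u + 1, v - 1}

f_1 = 6u + 6, LT = u.
f_2 = -3u^2v + u + 4, LT = u^2v.

S(f_1,f_2): lcm = u^2v. S = uv + 1/3u + 4/3.
  leading term uv: subtract (1/6v)·f_1 from uv + 1/3u + 4/3 → 1/3u - v + 4/3
  leading term u: subtract (1/18)·f_1 from 1/3u - v + 4/3 → -v + 1
  leading term v: no divisor's leading term divides it; move -v to the remainder.
  leading term 1: no divisor's leading term divides it; move 1 to the remainder.
  remainder -v + 1 ≠ 0; add g_3 = -v + 1 to the basis.

The other S-polynomials (S(f_1,g_3), S(f_2,g_3)) all reduce to 0 modulo the current basis, so we have a Gröbner basis.
Inter-reduce: drop elements whose leading term is divisible by another's, tail-reduce, and make monic.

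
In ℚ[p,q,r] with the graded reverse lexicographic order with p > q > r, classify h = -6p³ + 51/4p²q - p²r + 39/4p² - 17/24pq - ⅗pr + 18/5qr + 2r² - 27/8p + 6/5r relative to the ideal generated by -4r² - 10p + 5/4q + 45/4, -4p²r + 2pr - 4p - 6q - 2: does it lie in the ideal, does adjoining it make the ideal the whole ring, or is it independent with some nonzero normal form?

First compute the reduced Gröbner basis of I by Buchberger's algorithm.
f_1 = -4r² - 10p + 5/4q + 45/4, LT = r².
f_2 = -4p²r + 2pr - 4p - 6q - 2, LT = p²r.

S(f_1,f_2): lcm = p²r². S = 5/2p³ - 5/16p²q + ½pr² - 45/16p² - pr - 3/2qr - ½r.
  reduce S modulo (f_1, f_2):
  remainder 5/2p³ - 5/16p²q - 65/16p² + 5/32pq - pr - 3/2qr + 45/32p - ½r ≠ 0; add k_3 = 5/2p³ - 5/16p²q - 65/16p² + 5/32pq - pr - 3/2qr + 45/32p - ½r to the basis.

The other S-polynomials (S(f_1,k_3), S(f_2,k_3)) all reduce to 0 modulo the current basis, so we have a Gröbner basis.
Inter-reduce: drop elements whose leading term is divisible by another's, tail-reduce, and make monic.
Reduced Gröbner basis: {p³ - ⅛p²q - 13/8p² + 1/16pq - ⅖pr - ⅗qr + 9/16p - ⅕r, p²r - ½pr + p + 3/2q + ½, r² + 5/2p - 5/16q - 45/16}.
Label its elements g_1 = p³ - ⅛p²q - 13/8p² + 1/16pq - ⅖pr - ⅗qr + 9/16p - ⅕r, g_2 = p²r - ½pr + p + 3/2q + ½, g_3 = r² + 5/2p - 5/16q - 45/16.

Reduce h = -6p³ + 51/4p²q - p²r + 39/4p² - 17/24pq - ⅗pr + 18/5qr + 2r² - 27/8p + 6/5r modulo G:
  leading term p³: subtract (-6)·g_1 from -6p³ + 51/4p²q - p²r + 39/4p² - 17/24pq - ⅗pr + 18/5qr + 2r² - 27/8p + 6/5r → 12p²q - p²r - ⅓pq - 3pr + 2r²
  leading term p²q: no divisor's leading term divides it; move 12p²q to the remainder.
  leading term p²r: subtract (-1)·g_2 from -p²r - ⅓pq - 3pr + 2r² → -⅓pq - 7/2pr + 2r² + p + 3/2q + ½
  leading term pq: no divisor's leading term divides it; move -⅓pq to the remainder.
  leading term pr: no divisor's leading term divides it; move -7/2pr to the remainder.
  leading term r²: subtract (2)·g_3 from 2r² + p + 3/2q + ½ → -4p + 17/8q + 49/8
  leading term p: no divisor's leading term divides it; move -4p to the remainder.
  leading term q: no divisor's leading term divides it; move 17/8q to the remainder.
  leading term 1: no divisor's leading term divides it; move 49/8 to the remainder.
  normal form = 12p²q - ⅓pq - 7/2pr - 4p + 17/8q + 49/8.
The normal form is nonzero, so h ∉ I. Since h minus its normal form lies in I, I + (h) = I + (n) where n = 12p²q - ⅓pq - 7/2pr - 4p + 17/8q + 49/8; decide whether this ideal is the whole ring.
Run Buchberger on G together with n (pairs among the g_i already reduce to 0 since G is a Gröbner basis):
g_1 = p³ - ⅛p²q - 13/8p² + 1/16pq - ⅖pr - ⅗qr + 9/16p - ⅕r, LT = p³.
g_2 = p²r - ½pr + p + 3/2q + ½, LT = p²r.
g_3 = r² + 5/2p - 5/16q - 45/16, LT = r².
n = 12p²q - ⅓pq - 7/2pr - 4p + 17/8q + 49/8, LT = p²q.

S(g_1,n): lcm = p³q. S = -⅛p²q² - 115/72p²q + 1/16pq² + 7/24p²r - ⅖pqr - ⅗q²r + ⅓p² + 37/96pq - ⅕qr - 49/96p.
  reduce S modulo (g_1, g_2, g_3, n):
  remainder 17/288pq² - 419/960pqr - ⅗q²r + ⅓p² + 97/324pq + 17/768q² - 553/1728pr - ⅕qr - 1153/864p - 157/1728q + 4627/6912 ≠ 0; add m_5 = 17/288pq² - 419/960pqr - ⅗q²r + ⅓p² + 97/324pq + 17/768q² - 553/1728pr - ⅕qr - 1153/864p - 157/1728q + 4627/6912 to the basis.

S(g_2,n): lcm = p²qr. S = -17/36pqr + 7/24pr² + pq + 3/2q² + ⅓pr - 17/96qr + ½q - 49/96r.
  reduce S modulo (g_1, g_2, g_3, n, m_5):
  remainder -17/36pqr - 35/48p² + 419/384pq + 3/2q² + ⅓pr - 17/96qr + 105/128p + ½q - 49/96r ≠ 0; add m_6 = -17/36pqr - 35/48p² + 419/384pq + 3/2q² + ⅓pr - 17/96qr + 105/128p + ½q - 49/96r to the basis.

S(g_1,m_5): lcm = p³q². S = -⅛p²q³ + 1257/170p³qr + 864/85p²q²r - 96/17p⁴ - 776/153p³q - 2p²q² + 1/16pq³ + 553/102p³r + 288/85p²qr - ⅖pq²r - ⅗q³r + 1153/51p³ + 157/102p²q + 9/16pq² - ⅕q²r - 4627/408p².
  reduce S modulo (g_1, g_2, g_3, n, m_5, m_6):
  remainder 1296/1445q³ - 519438016/368475q²r + 750739778569/320720640p² - 7155006664399/4276275200pq - 5047730431121/1603603200q² - 189292672279/133633600pr - 33759661043/565977600qr - 4180225460571/855255040p - 325358884227/267267200q + 3463551978367/3207206400r + 10286862769/6288640 ≠ 0; add m_7 = 1296/1445q³ - 519438016/368475q²r + 750739778569/320720640p² - 7155006664399/4276275200pq - 5047730431121/1603603200q² - 189292672279/133633600pr - 33759661043/565977600qr - 4180225460571/855255040p - 325358884227/267267200q + 3463551978367/3207206400r + 10286862769/6288640 to the basis.

S(g_2,m_5): lcm = p²q²r. S = 1257/170p²qr² + 864/85pq²r² - 96/17p³r - 776/153p²qr - ⅞pq²r + 553/102p²r² + 288/85pqr² + pq² + 3/2q³ + 1153/51p²r + 157/102pqr + ½q² - 4627/408pr.
  reduce S modulo (g_1, g_2, g_3, n, m_5, m_6, m_7):
  remainder 2930447735424/122825q²r - 264768270572201/6681680p² + 22723169690624359/801801600pq + 333899194594592/6264075q² + 600906566918339/25056300pr + 11819868233767/11791200qr + 4422361345536497/53453440p + 1549584753711203/75168900q - 1221989639584483/66816800r - 8159069712431/294780 ≠ 0; add m_8 = 2930447735424/122825q²r - 264768270572201/6681680p² + 22723169690624359/801801600pq + 333899194594592/6264075q² + 600906566918339/25056300pr + 11819868233767/11791200qr + 4422361345536497/53453440p + 1549584753711203/75168900q - 1221989639584483/66816800r - 8159069712431/294780 to the basis.

The other S-polynomials (S(g_1,g_2), S(g_1,g_3), S(g_2,g_3), S(g_3,n), S(g_3,m_5), S(n,m_5), S(g_1,m_6), S(g_2,m_6), S(g_3,m_6), S(n,m_6), S(m_5,m_6), S(g_1,m_7), S(g_2,m_7), S(g_3,m_7), S(n,m_7), S(m_5,m_7), S(m_6,m_7), S(g_1,m_8), S(g_2,m_8), S(g_3,m_8), S(n,m_8), S(m_5,m_8), S(m_6,m_8), S(m_7,m_8)) all reduce to 0 modulo the current basis, so we have a Gröbner basis.
Inter-reduce: drop elements whose leading term is divisible by another's, tail-reduce, and make monic.
Reduced Gröbner basis: {p³ - 13/8p² + 17/288pq - 419/960pr - ⅗qr + 25/48p + 17/768q - ⅕r + 49/768, p²q - 1/36pq - 7/24pr - ⅓p + 17/96q + 49/96, pq² + 35/192p² + 31/512pq - 29/72q² - 61/144pr - 217/1152qr - 105/512p - 253/432q + 77/384r - 65/144, q³ - 792801775/1370566656p² + 47507496973/32893599744pq + 7899675113/4111699968q² + 562212293/1027924992pr - 226297007/483729408qr + 7292219815/10964533248p + 4600999411/6167549952q - 2018733781/2741133312r + 106726745/241864704, p²r - ½pr + p + 3/2q + ½, pqr + 105/68p² - 1257/544pq - 54/17q² - 12/17pr + ⅜qr - 945/544p - 18/17q + 147/136r, q²r - 4683785/2820096p² + 80395163/67682304pq + 36917/16524q² + 2126023/2115072pr + 41819/995328qr + 78232145/22560768p + 5482471/6345216q - 4323431/5640192r - 144335/124416, r² + 5/2p - 5/16q - 45/16}.
The reduced Gröbner basis of I + (h) is {p³ - 13/8p² + 17/288pq - 419/960pr - ⅗qr + 25/48p + 17/768q - ⅕r + 49/768, p²q - 1/36pq - 7/24pr - ⅓p + 17/96q + 49/96, pq² + 35/192p² + 31/512pq - 29/72q² - 61/144pr - 217/1152qr - 105/512p - 253/432q + 77/384r - 65/144, q³ - 792801775/1370566656p² + 47507496973/32893599744pq + 7899675113/4111699968q² + 562212293/1027924992pr - 226297007/483729408qr + 7292219815/10964533248p + 4600999411/6167549952q - 2018733781/2741133312r + 106726745/241864704, p²r - ½pr + p + 3/2q + ½, pqr + 105/68p² - 1257/544pq - 54/17q² - 12/17pr + ⅜qr - 945/544p - 18/17q + 147/136r, q²r - 4683785/2820096p² + 80395163/67682304pq + 36917/16524q² + 2126023/2115072pr + 41819/995328qr + 78232145/22560768p + 5482471/6345216q - 4323431/5640192r - 144335/124416, r² + 5/2p - 5/16q - 45/16} ≠ {1}, a proper ideal, so the enlarged system stays consistent: h is independent of I, with normal form 12p²q - ⅓pq - 7/2pr - 4p + 17/8q + 49/8.

-6p³ + 51/4p²q - p²r + 39/4p² - 17/24pq - ⅗pr + 18/5qr + 2r² - 27/8p + 6/5r is independent of I; its normal form modulo I is 12p²q - ⅓pq - 7/2pr - 4p + 17/8q + 49/8.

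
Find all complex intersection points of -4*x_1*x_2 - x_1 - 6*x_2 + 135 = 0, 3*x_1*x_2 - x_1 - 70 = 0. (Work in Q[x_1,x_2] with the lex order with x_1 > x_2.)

{(12, 41/18), (5, 5)}

Compute a lex Gröbner basis by Buchberger's algorithm.
f_1 = -4*x_1*x_2 - x_1 - 6*x_2 + 135, LT = x_1*x_2.
f_2 = 3*x_1*x_2 - x_1 - 70, LT = x_1*x_2.

S(f_1,f_2): lcm = x_1*x_2. S = 7/12*x_1 + 3/2*x_2 - 125/12.
  leading term x_1: no divisor's leading term divides it; move 7/12*x_1 to the remainder.
  leading term x_2: no divisor's leading term divides it; move 3/2*x_2 to the remainder.
  leading term 1: no divisor's leading term divides it; move -125/12 to the remainder.
  remainder 7/12*x_1 + 3/2*x_2 - 125/12 ≠ 0; add h_3 = 7/12*x_1 + 3/2*x_2 - 125/12 to the basis.

S(f_1,h_3): lcm = x_1*x_2. S = 1/4*x_1 - 18/7*x_2**2 + 271/14*x_2 - 135/4.
  leading term x_1: subtract (3/7)·h_3 from 1/4*x_1 - 18/7*x_2**2 + 271/14*x_2 - 135/4 → -18/7*x_2**2 + 131/7*x_2 - 205/7
  leading term x_2**2: no divisor's leading term divides it; move -18/7*x_2**2 to the remainder.
  leading term x_2: no divisor's leading term divides it; move 131/7*x_2 to the remainder.
  leading term 1: no divisor's leading term divides it; move -205/7 to the remainder.
  remainder -18/7*x_2**2 + 131/7*x_2 - 205/7 ≠ 0; add h_4 = -18/7*x_2**2 + 131/7*x_2 - 205/7 to the basis.

S(f_2,h_3): lcm = x_1*x_2. S = -1/3*x_1 - 18/7*x_2**2 + 125/7*x_2 - 70/3.
  leading term x_1: subtract (-4/7)·h_3 from -1/3*x_1 - 18/7*x_2**2 + 125/7*x_2 - 70/3 → -18/7*x_2**2 + 131/7*x_2 - 205/7
  leading term x_2**2: subtract (1)·h_4 from -18/7*x_2**2 + 131/7*x_2 - 205/7 → 0
  remainder 0.

S(f_1,h_4): lcm = x_1*x_2**2. S = 271/36*x_1*x_2 - 205/18*x_1 + 3/2*x_2**2 - 135/4*x_2.
  leading term x_1*x_2: subtract (-271/144)·f_1 from 271/36*x_1*x_2 - 205/18*x_1 + 3/2*x_2**2 - 135/4*x_2 → -637/48*x_1 + 3/2*x_2**2 - 1081/24*x_2 + 4065/16
  leading term x_1: subtract (-91/4)·h_3 from -637/48*x_1 + 3/2*x_2**2 - 1081/24*x_2 + 4065/16 → 3/2*x_2**2 - 131/12*x_2 + 205/12
  leading term x_2**2: subtract (-7/12)·h_4 from 3/2*x_2**2 - 131/12*x_2 + 205/12 → 0
  remainder 0.

S(f_2,h_4): lcm = x_1*x_2**2. S = 125/18*x_1*x_2 - 205/18*x_1 - 70/3*x_2.
  leading term x_1*x_2: subtract (-125/72)·f_1 from 125/18*x_1*x_2 - 205/18*x_1 - 70/3*x_2 → -105/8*x_1 - 135/4*x_2 + 1875/8
  leading term x_1: subtract (-45/2)·h_3 from -105/8*x_1 - 135/4*x_2 + 1875/8 → 0
  remainder 0.

S(h_3,h_4): leading monomials are coprime, so the S-polynomial reduces to 0 (Buchberger's first criterion).
Every S-polynomial of the final basis reduces to 0, so we have a Gröbner basis.
Inter-reduce: drop elements whose leading term is divisible by another's, tail-reduce, and make monic.
Reduced Gröbner basis: {x_1 + 18/7*x_2 - 125/7, x_2**2 - 131/18*x_2 + 205/18}.

Since the basis is lex-ordered, x_2**2 - 131/18*x_2 + 205/18 is univariate in x_2. Its roots are {41/18, 5}. Back-substituting each root into the other basis elements fixes the other coordinates.
  x_2 = 41/18: the earlier basis element becomes x_1 - 12 = 0, giving x_1 = 12 — point (12, 41/18).
  x_2 = 5: the earlier basis element becomes x_1 - 5 = 0, giving x_1 = 5 — point (5, 5).
This is the nonlinear analogue of row-reducing a linear system.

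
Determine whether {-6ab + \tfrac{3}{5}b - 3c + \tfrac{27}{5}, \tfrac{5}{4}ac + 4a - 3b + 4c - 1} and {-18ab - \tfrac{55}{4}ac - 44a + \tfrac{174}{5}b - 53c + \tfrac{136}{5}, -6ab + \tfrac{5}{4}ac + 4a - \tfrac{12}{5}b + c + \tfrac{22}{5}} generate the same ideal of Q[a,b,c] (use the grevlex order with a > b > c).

Equality of ideals is decidable: compute both reduced Gröbner bases (unique for the ordering) and check whether they agree.
Buchberger on the first generating set:
f_1 = -6ab + \tfrac{3}{5}b - 3c + \tfrac{27}{5}, LT = ab.
f_2 = \tfrac{5}{4}ac + 4a - 3b + 4c - 1, LT = ac.

S(f_1,f_2): lcm = abc. S = -\tfrac{16}{5}ab + \tfrac{12}{5}b^{2} - \tfrac{33}{10}bc + \tfrac{1}{2}c^{2} + \tfrac{4}{5}b - \tfrac{9}{10}c.
  reduce S modulo (f_1, f_2):
  remainder \tfrac{12}{5}b^{2} - \tfrac{33}{10}bc + \tfrac{1}{2}c^{2} + \tfrac{12}{25}b + \tfrac{7}{10}c - \tfrac{72}{25} ≠ 0; add g_3 = \tfrac{12}{5}b^{2} - \tfrac{33}{10}bc + \tfrac{1}{2}c^{2} + \tfrac{12}{25}b + \tfrac{7}{10}c - \tfrac{72}{25} to the basis.

The other S-polynomials (S(f_1,g_3), S(f_2,g_3)) all reduce to 0 modulo the current basis, so we have a Gröbner basis.
Inter-reduce: drop elements whose leading term is divisible by another's, tail-reduce, and make monic.
Reduced Gröbner basis: {ab - \tfrac{1}{10}b + \tfrac{1}{2}c - \tfrac{9}{10}, b^{2} - \tfrac{11}{8}bc + \tfrac{5}{24}c^{2} + \tfrac{1}{5}b + \tfrac{7}{24}c - \tfrac{6}{5}, ac + \tfrac{16}{5}a - \tfrac{12}{5}b + \tfrac{16}{5}c - \tfrac{4}{5}}.

Buchberger on the second generating set:
h_1 = -18ab - \tfrac{55}{4}ac - 44a + \tfrac{174}{5}b - 53c + \tfrac{136}{5}, LT = ab.
h_2 = -6ab + \tfrac{5}{4}ac + 4a - \tfrac{12}{5}b + c + \tfrac{22}{5}, LT = ab.

S(h_1,h_2): lcm = ab. S = \tfrac{35}{36}ac + \tfrac{28}{9}a - \tfrac{7}{3}b + \tfrac{28}{9}c - \tfrac{7}{9}.
  reduce S modulo (h_1, h_2):
  remainder \tfrac{35}{36}ac + \tfrac{28}{9}a - \tfrac{7}{3}b + \tfrac{28}{9}c - \tfrac{7}{9} ≠ 0; add k_3 = \tfrac{35}{36}ac + \tfrac{28}{9}a - \tfrac{7}{3}b + \tfrac{28}{9}c - \tfrac{7}{9} to the basis.

S(h_1,k_3): lcm = abc. S = \tfrac{55}{72}ac^{2} - \tfrac{16}{5}ab + \tfrac{12}{5}b^{2} + \tfrac{22}{9}ac - \tfrac{77}{15}bc + \tfrac{53}{18}c^{2} + \tfrac{4}{5}b - \tfrac{68}{45}c.
  reduce S modulo (h_1, h_2, k_3):
  remainder \tfrac{12}{5}b^{2} - \tfrac{33}{10}bc + \tfrac{1}{2}c^{2} + \tfrac{12}{25}b + \tfrac{7}{10}c - \tfrac{72}{25} ≠ 0; add k_4 = \tfrac{12}{5}b^{2} - \tfrac{33}{10}bc + \tfrac{1}{2}c^{2} + \tfrac{12}{25}b + \tfrac{7}{10}c - \tfrac{72}{25} to the basis.

The other S-polynomials (S(h_2,k_3), S(h_1,k_4), S(h_2,k_4), S(k_3,k_4)) all reduce to 0 modulo the current basis, so we have a Gröbner basis.
Inter-reduce: drop elements whose leading term is divisible by another's, tail-reduce, and make monic.
Reduced Gröbner basis: {ab - \tfrac{1}{10}b + \tfrac{1}{2}c - \tfrac{9}{10}, b^{2} - \tfrac{11}{8}bc + \tfrac{5}{24}c^{2} + \tfrac{1}{5}b + \tfrac{7}{24}c - \tfrac{6}{5}, ac + \tfrac{16}{5}a - \tfrac{12}{5}b + \tfrac{16}{5}c - \tfrac{4}{5}}.

The two bases agree; hence the ideals are identical.

Yes, the ideals are equal.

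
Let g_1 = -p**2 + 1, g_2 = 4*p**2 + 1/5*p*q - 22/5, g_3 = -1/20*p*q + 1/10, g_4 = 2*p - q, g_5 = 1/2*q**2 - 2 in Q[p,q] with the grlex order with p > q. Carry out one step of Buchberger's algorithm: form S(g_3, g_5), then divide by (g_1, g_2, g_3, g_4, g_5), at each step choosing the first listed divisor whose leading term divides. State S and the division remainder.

S(g_3, g_5) = 4*p - 2*q; remainder on division = 0.

lcm(LM(g_3), LM(g_5)) = p*q**2.
S = (lcm/LT(g_3))·g_3 − (lcm/LT(g_5))·g_5 = 4*p - 2*q.
Reduce S modulo (g_1, g_2, g_3, g_4, g_5) in that order:
  leading term p: subtract (2)·g_4 from 4*p - 2*q → 0
The remainder is 0, so this S-polynomial contributes no new basis element.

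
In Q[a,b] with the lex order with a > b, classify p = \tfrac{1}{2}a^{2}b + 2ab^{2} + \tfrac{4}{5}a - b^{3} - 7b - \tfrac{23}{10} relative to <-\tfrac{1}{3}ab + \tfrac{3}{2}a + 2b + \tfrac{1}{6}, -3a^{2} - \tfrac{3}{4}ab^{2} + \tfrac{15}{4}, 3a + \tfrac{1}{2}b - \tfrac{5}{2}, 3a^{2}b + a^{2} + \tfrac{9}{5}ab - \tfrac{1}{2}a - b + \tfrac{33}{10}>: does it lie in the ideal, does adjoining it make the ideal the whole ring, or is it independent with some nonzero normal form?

First compute the reduced Gröbner basis of I by Buchberger's algorithm.
f_1 = -\tfrac{1}{3}ab + \tfrac{3}{2}a + 2b + \tfrac{1}{6}, LT = ab.
f_2 = -3a^{2} - \tfrac{3}{4}ab^{2} + \tfrac{15}{4}, LT = a^{2}.
f_3 = 3a + \tfrac{1}{2}b - \tfrac{5}{2}, LT = a.
f_4 = 3a^{2}b + a^{2} + \tfrac{9}{5}ab - \tfrac{1}{2}a - b + \tfrac{33}{10}, LT = a^{2}b.

S(f_1,f_2): lcm = a^{2}b. S = -\tfrac{9}{2}a^{2} - \tfrac{1}{4}ab^{3} - 6ab - \tfrac{1}{2}a + \tfrac{5}{4}b.
  leading term a^{2}: subtract (\tfrac{3}{2})·f_2 from -\tfrac{9}{2}a^{2} - \tfrac{1}{4}ab^{3} - 6ab - \tfrac{1}{2}a + \tfrac{5}{4}b → -\tfrac{1}{4}ab^{3} + \tfrac{9}{8}ab^{2} - 6ab - \tfrac{1}{2}a + \tfrac{5}{4}b - \tfrac{45}{8}
  leading term ab^{3}: subtract (\tfrac{3}{4}b^{2})·f_1 from -\tfrac{1}{4}ab^{3} + \tfrac{9}{8}ab^{2} - 6ab - \tfrac{1}{2}a + \tfrac{5}{4}b - \tfrac{45}{8} → -6ab - \tfrac{1}{2}a - \tfrac{3}{2}b^{3} - \tfrac{1}{8}b^{2} + \tfrac{5}{4}b - \tfrac{45}{8}
  leading term ab: subtract (18)·f_1 from -6ab - \tfrac{1}{2}a - \tfrac{3}{2}b^{3} - \tfrac{1}{8}b^{2} + \tfrac{5}{4}b - \tfrac{45}{8} → -\tfrac{55}{2}a - \tfrac{3}{2}b^{3} - \tfrac{1}{8}b^{2} - \tfrac{139}{4}b - \tfrac{69}{8}
  leading term a: subtract (-\tfrac{55}{6})·f_3 from -\tfrac{55}{2}a - \tfrac{3}{2}b^{3} - \tfrac{1}{8}b^{2} - \tfrac{139}{4}b - \tfrac{69}{8} → -\tfrac{3}{2}b^{3} - \tfrac{1}{8}b^{2} - \tfrac{181}{6}b - \tfrac{757}{24}
  leading term b^{3}: no divisor's leading term divides it; move -\tfrac{3}{2}b^{3} to the remainder.
  leading term b^{2}: no divisor's leading term divides it; move -\tfrac{1}{8}b^{2} to the remainder.
  leading term b: no divisor's leading term divides it; move -\tfrac{181}{6}b to the remainder.
  leading term 1: no divisor's leading term divides it; move -\tfrac{757}{24} to the remainder.
  remainder -\tfrac{3}{2}b^{3} - \tfrac{1}{8}b^{2} - \tfrac{181}{6}b - \tfrac{757}{24} ≠ 0; add h_5 = -\tfrac{3}{2}b^{3} - \tfrac{1}{8}b^{2} - \tfrac{181}{6}b - \tfrac{757}{24} to the basis.

S(f_1,f_3): lcm = ab. S = -\tfrac{9}{2}a - \tfrac{1}{6}b^{2} - \tfrac{31}{6}b - \tfrac{1}{2}.
  leading term a: subtract (-\tfrac{3}{2})·f_3 from -\tfrac{9}{2}a - \tfrac{1}{6}b^{2} - \tfrac{31}{6}b - \tfrac{1}{2} → -\tfrac{1}{6}b^{2} - \tfrac{53}{12}b - \tfrac{17}{4}
  leading term b^{2}: no divisor's leading term divides it; move -\tfrac{1}{6}b^{2} to the remainder.
  leading term b: no divisor's leading term divides it; move -\tfrac{53}{12}b to the remainder.
  leading term 1: no divisor's leading term divides it; move -\tfrac{17}{4} to the remainder.
  remainder -\tfrac{1}{6}b^{2} - \tfrac{53}{12}b - \tfrac{17}{4} ≠ 0; add h_6 = -\tfrac{1}{6}b^{2} - \tfrac{53}{12}b - \tfrac{17}{4} to the basis.

S(f_1,f_4): lcm = a^{2}b. S = -\tfrac{29}{6}a^{2} - \tfrac{33}{5}ab - \tfrac{1}{3}a + \tfrac{1}{3}b - \tfrac{11}{10}.
  leading term a^{2}: subtract (\tfrac{29}{18})·f_2 from -\tfrac{29}{6}a^{2} - \tfrac{33}{5}ab - \tfrac{1}{3}a + \tfrac{1}{3}b - \tfrac{11}{10} → \tfrac{29}{24}ab^{2} - \tfrac{33}{5}ab - \tfrac{1}{3}a + \tfrac{1}{3}b - \tfrac{857}{120}
  leading term ab^{2}: subtract (-\tfrac{29}{8}b)·f_1 from \tfrac{29}{24}ab^{2} - \tfrac{33}{5}ab - \tfrac{1}{3}a + \tfrac{1}{3}b - \tfrac{857}{120} → -\tfrac{93}{80}ab - \tfrac{1}{3}a + \tfrac{29}{4}b^{2} + \tfrac{15}{16}b - \tfrac{857}{120}
  leading term ab: subtract (\tfrac{279}{80})·f_1 from -\tfrac{93}{80}ab - \tfrac{1}{3}a + \tfrac{29}{4}b^{2} + \tfrac{15}{16}b - \tfrac{857}{120} → -\tfrac{2671}{480}a + \tfrac{29}{4}b^{2} - \tfrac{483}{80}b - \tfrac{3707}{480}
  leading term a: subtract (-\tfrac{2671}{1440})·f_3 from -\tfrac{2671}{480}a + \tfrac{29}{4}b^{2} - \tfrac{483}{80}b - \tfrac{3707}{480} → \tfrac{29}{4}b^{2} - \tfrac{14717}{2880}b - \tfrac{35597}{2880}
  leading term b^{2}: subtract (-\tfrac{87}{2})·h_6 from \tfrac{29}{4}b^{2} - \tfrac{14717}{2880}b - \tfrac{35597}{2880} → -\tfrac{568037}{2880}b - \tfrac{568037}{2880}
  leading term b: no divisor's leading term divides it; move -\tfrac{568037}{2880}b to the remainder.
  leading term 1: no divisor's leading term divides it; move -\tfrac{568037}{2880} to the remainder.
  remainder -\tfrac{568037}{2880}b - \tfrac{568037}{2880} ≠ 0; add h_7 = -\tfrac{568037}{2880}b - \tfrac{568037}{2880} to the basis.

The other S-polynomials (S(f_2,f_3), S(f_2,f_4), S(f_3,f_4), S(f_1,h_5), S(f_2,h_5), S(f_3,h_5), S(f_4,h_5), S(f_1,h_6), S(f_2,h_6), S(f_3,h_6), S(f_4,h_6), S(h_5,h_6), S(f_1,h_7), S(f_2,h_7), S(f_3,h_7), S(f_4,h_7), S(h_5,h_7), S(h_6,h_7)) all reduce to 0 modulo the current basis, so we have a Gröbner basis.
Inter-reduce: drop elements whose leading term is divisible by another's, tail-reduce, and make monic.
Reduced Gröbner basis: {a - 1, b + 1}.
Label its elements g_1 = a - 1, g_2 = b + 1.

Reduce p = \tfrac{1}{2}a^{2}b + 2ab^{2} + \tfrac{4}{5}a - b^{3} - 7b - \tfrac{23}{10} modulo G:
  leading term a^{2}b: subtract (\tfrac{1}{2}ab)·g_1 from \tfrac{1}{2}a^{2}b + 2ab^{2} + \tfrac{4}{5}a - b^{3} - 7b - \tfrac{23}{10} → 2ab^{2} + \tfrac{1}{2}ab + \tfrac{4}{5}a - b^{3} - 7b - \tfrac{23}{10}
  leading term ab^{2}: subtract (2b^{2})·g_1 from 2ab^{2} + \tfrac{1}{2}ab + \tfrac{4}{5}a - b^{3} - 7b - \tfrac{23}{10} → \tfrac{1}{2}ab + \tfrac{4}{5}a - b^{3} + 2b^{2} - 7b - \tfrac{23}{10}
  leading term ab: subtract (\tfrac{1}{2}b)·g_1 from \tfrac{1}{2}ab + \tfrac{4}{5}a - b^{3} + 2b^{2} - 7b - \tfrac{23}{10} → \tfrac{4}{5}a - b^{3} + 2b^{2} - \tfrac{13}{2}b - \tfrac{23}{10}
  leading term a: subtract (\tfrac{4}{5})·g_1 from \tfrac{4}{5}a - b^{3} + 2b^{2} - \tfrac{13}{2}b - \tfrac{23}{10} → -b^{3} + 2b^{2} - \tfrac{13}{2}b - \tfrac{3}{2}
  leading term b^{3}: subtract (-b^{2})·g_2 from -b^{3} + 2b^{2} - \tfrac{13}{2}b - \tfrac{3}{2} → 3b^{2} - \tfrac{13}{2}b - \tfrac{3}{2}
  leading term b^{2}: subtract (3b)·g_2 from 3b^{2} - \tfrac{13}{2}b - \tfrac{3}{2} → -\tfrac{19}{2}b - \tfrac{3}{2}
  leading term b: subtract (-\tfrac{19}{2})·g_2 from -\tfrac{19}{2}b - \tfrac{3}{2} → 8
  leading term 1: no divisor's leading term divides it; move 8 to the remainder.
  normal form = 8.
The normal form is nonzero, so p ∉ I. Since p minus its normal form lies in I, I + (p) = I + (r) where r = 8; decide whether this ideal is the whole ring.
Here r = 8 is a nonzero constant, hence a unit: 1 ∈ I + (p), the Gröbner basis of I + (p) is {1}, and the enlarged system has no common solution — adjoining p is inconsistent.

Adjoining \tfrac{1}{2}a^{2}b + 2ab^{2} + \tfrac{4}{5}a - b^{3} - 7b - \tfrac{23}{10} makes the ideal the whole ring: the system is inconsistent.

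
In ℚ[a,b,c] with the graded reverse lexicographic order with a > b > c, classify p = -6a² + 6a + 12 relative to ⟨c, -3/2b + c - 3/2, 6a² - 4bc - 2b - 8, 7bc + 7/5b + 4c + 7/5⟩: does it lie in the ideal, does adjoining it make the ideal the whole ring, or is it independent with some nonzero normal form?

First compute the reduced Gröbner basis of I by Buchberger's algorithm.
f_1 = c, LT = c.
f_2 = -3/2b + c - 3/2, LT = b.
f_3 = 6a² - 4bc - 2b - 8, LT = a².
f_4 = 7bc + 7/5b + 4c + 7/5, LT = bc.

The S-polynomials (S(f_1,f_2), S(f_1,f_3), S(f_1,f_4), S(f_2,f_3), S(f_2,f_4), S(f_3,f_4)) all reduce to 0 modulo the current basis, so we have a Gröbner basis.
Inter-reduce: drop elements whose leading term is divisible by another's, tail-reduce, and make monic.
Reduced Gröbner basis: {a² - 1, b + 1, c}.
Label its elements g_1 = a² - 1, g_2 = b + 1, g_3 = c.

Reduce p = -6a² + 6a + 12 modulo G:
  leading term a²: subtract (-6)·g_1 from -6a² + 6a + 12 → 6a + 6
  leading term a: no divisor's leading term divides it; move 6a to the remainder.
  leading term 1: no divisor's leading term divides it; move 6 to the remainder.
  normal form = 6a + 6.
The normal form is nonzero, so p ∉ I. Since p minus its normal form lies in I, I + (p) = I + (r) where r = 6a + 6; decide whether this ideal is the whole ring.
Run Buchberger on G together with r (pairs among the g_i already reduce to 0 since G is a Gröbner basis):
g_1 = a² - 1, LT = a².
g_2 = b + 1, LT = b.
g_3 = c, LT = c.
r = 6a + 6, LT = a.

The S-polynomials (S(g_1,g_2), S(g_1,g_3), S(g_1,r), S(g_2,g_3), S(g_2,r), S(g_3,r)) all reduce to 0 modulo the current basis, so we have a Gröbner basis.
Inter-reduce: drop elements whose leading term is divisible by another's, tail-reduce, and make monic.
Reduced Gröbner basis: {a + 1, b + 1, c}.
The reduced Gröbner basis of I + (p) is {a + 1, b + 1, c} ≠ {1}, a proper ideal, so the enlarged system stays consistent: p is independent of I, with normal form 6a + 6.

-6a² + 6a + 12 is independent of I; its normal form modulo I is 6a + 6.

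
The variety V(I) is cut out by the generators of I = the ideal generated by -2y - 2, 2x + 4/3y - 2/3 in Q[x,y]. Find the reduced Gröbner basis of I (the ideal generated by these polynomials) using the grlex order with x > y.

G = {x - 1, y + 1}

f_1 = -2y - 2, LT = y.
f_2 = 2x + 4/3y - 2/3, LT = x.

The S-polynomials (S(f_1,f_2)) all reduce to 0 modulo the current basis, so we have a Gröbner basis.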